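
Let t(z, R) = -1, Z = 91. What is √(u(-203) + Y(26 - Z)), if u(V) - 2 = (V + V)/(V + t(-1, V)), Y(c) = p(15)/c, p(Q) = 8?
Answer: √169986570/6630 ≈ 1.9665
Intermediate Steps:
Y(c) = 8/c
u(V) = 2 + 2*V/(-1 + V) (u(V) = 2 + (V + V)/(V - 1) = 2 + (2*V)/(-1 + V) = 2 + 2*V/(-1 + V))
√(u(-203) + Y(26 - Z)) = √(2*(-1 + 2*(-203))/(-1 - 203) + 8/(26 - 1*91)) = √(2*(-1 - 406)/(-204) + 8/(26 - 91)) = √(2*(-1/204)*(-407) + 8/(-65)) = √(407/102 + 8*(-1/65)) = √(407/102 - 8/65) = √(25639/6630) = √169986570/6630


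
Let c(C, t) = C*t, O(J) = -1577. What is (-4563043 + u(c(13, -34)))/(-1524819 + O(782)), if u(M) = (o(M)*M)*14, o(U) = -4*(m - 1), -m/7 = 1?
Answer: 4761059/1526396 ≈ 3.1192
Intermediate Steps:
m = -7 (m = -7*1 = -7)
o(U) = 32 (o(U) = -4*(-7 - 1) = -4*(-8) = 32)
u(M) = 448*M (u(M) = (32*M)*14 = 448*M)
(-4563043 + u(c(13, -34)))/(-1524819 + O(782)) = (-4563043 + 448*(13*(-34)))/(-1524819 - 1577) = (-4563043 + 448*(-442))/(-1526396) = (-4563043 - 198016)*(-1/1526396) = -4761059*(-1/1526396) = 4761059/1526396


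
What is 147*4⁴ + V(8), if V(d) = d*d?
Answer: 37696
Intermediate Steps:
V(d) = d²
147*4⁴ + V(8) = 147*4⁴ + 8² = 147*256 + 64 = 37632 + 64 = 37696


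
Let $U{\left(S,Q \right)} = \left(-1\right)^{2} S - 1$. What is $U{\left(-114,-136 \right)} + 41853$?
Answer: $41738$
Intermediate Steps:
$U{\left(S,Q \right)} = -1 + S$ ($U{\left(S,Q \right)} = 1 S - 1 = S - 1 = -1 + S$)
$U{\left(-114,-136 \right)} + 41853 = \left(-1 - 114\right) + 41853 = -115 + 41853 = 41738$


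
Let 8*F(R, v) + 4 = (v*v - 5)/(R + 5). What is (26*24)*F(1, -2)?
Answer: -325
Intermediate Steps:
F(R, v) = -½ + (-5 + v²)/(8*(5 + R)) (F(R, v) = -½ + ((v*v - 5)/(R + 5))/8 = -½ + ((v² - 5)/(5 + R))/8 = -½ + ((-5 + v²)/(5 + R))/8 = -½ + (-5 + v²)/(8*(5 + R)))
(26*24)*F(1, -2) = (26*24)*((-25 + (-2)² - 4*1)/(8*(5 + 1))) = 624*((⅛)*(-25 + 4 - 4)/6) = 624*((⅛)*(⅙)*(-25)) = 624*(-25/48) = -325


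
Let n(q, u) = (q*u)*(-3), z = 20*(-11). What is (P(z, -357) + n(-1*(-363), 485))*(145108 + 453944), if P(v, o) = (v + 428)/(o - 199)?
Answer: -43979394792324/139 ≈ -3.1640e+11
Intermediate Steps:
z = -220
P(v, o) = (428 + v)/(-199 + o)
n(q, u) = -3*q*u
(P(z, -357) + n(-1*(-363), 485))*(145108 + 453944) = ((428 - 220)/(-199 - 357) - 3*(-1*(-363))*485)*(145108 + 453944) = (208/(-556) - 3*363*485)*599052 = (-1/556*208 - 528165)*599052 = (-52/139 - 528165)*599052 = -73414987/139*599052 = -43979394792324/139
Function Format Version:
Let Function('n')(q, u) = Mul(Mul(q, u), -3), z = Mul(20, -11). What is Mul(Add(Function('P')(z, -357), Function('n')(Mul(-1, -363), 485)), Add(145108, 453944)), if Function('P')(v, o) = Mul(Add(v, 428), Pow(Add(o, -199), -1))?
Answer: Rational(-43979394792324, 139) ≈ -3.1640e+11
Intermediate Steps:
z = -220
Function('P')(v, o) = Mul(Pow(Add(-199, o), -1), Add(428, v)) (Function('P')(v, o) = Mul(Add(428, v), Pow(Add(-199, o), -1)) = Mul(Pow(Add(-199, o), -1), Add(428, v)))
Function('n')(q, u) = Mul(-3, q, u)
Mul(Add(Function('P')(z, -357), Function('n')(Mul(-1, -363), 485)), Add(145108, 453944)) = Mul(Add(Mul(Pow(Add(-199, -357), -1), Add(428, -220)), Mul(-3, Mul(-1, -363), 485)), Add(145108, 453944)) = Mul(Add(Mul(Pow(-556, -1), 208), Mul(-3, 363, 485)), 599052) = Mul(Add(Mul(Rational(-1, 556), 208), -528165), 599052) = Mul(Add(Rational(-52, 139), -528165), 599052) = Mul(Rational(-73414987, 139), 599052) = Rational(-43979394792324, 139)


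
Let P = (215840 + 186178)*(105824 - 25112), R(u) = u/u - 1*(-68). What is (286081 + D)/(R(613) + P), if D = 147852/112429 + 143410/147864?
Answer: 2377953109690577/269708361902484960780 ≈ 8.8168e-6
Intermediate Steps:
R(u) = 69 (R(u) = 1 + 68 = 69)
D = 18992715509/8312100828 (D = 147852*(1/112429) + 143410*(1/147864) = 147852/112429 + 71705/73932 = 18992715509/8312100828 ≈ 2.2849)
P = 32447676816 (P = 402018*80712 = 32447676816)
(286081 + D)/(R(613) + P) = (286081 + 18992715509/8312100828)/(69 + 32447676816) = (2377953109690577/8312100828)/32447676885 = (2377953109690577/8312100828)*(1/32447676885) = 2377953109690577/269708361902484960780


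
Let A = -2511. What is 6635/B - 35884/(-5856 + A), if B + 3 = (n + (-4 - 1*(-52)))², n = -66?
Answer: 7448201/298423 ≈ 24.959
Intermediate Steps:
B = 321 (B = -3 + (-66 + (-4 - 1*(-52)))² = -3 + (-66 + (-4 + 52))² = -3 + (-66 + 48)² = -3 + (-18)² = -3 + 324 = 321)
6635/B - 35884/(-5856 + A) = 6635/321 - 35884/(-5856 - 2511) = 6635*(1/321) - 35884/(-8367) = 6635/321 - 35884*(-1/8367) = 6635/321 + 35884/8367 = 7448201/298423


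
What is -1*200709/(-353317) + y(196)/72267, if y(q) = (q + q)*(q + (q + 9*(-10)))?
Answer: 56331717031/25533159639 ≈ 2.2062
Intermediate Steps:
y(q) = 2*q*(-90 + 2*q) (y(q) = (2*q)*(q + (q - 90)) = (2*q)*(q + (-90 + q)) = (2*q)*(-90 + 2*q) = 2*q*(-90 + 2*q))
-1*200709/(-353317) + y(196)/72267 = -1*200709/(-353317) + (4*196*(-45 + 196))/72267 = -200709*(-1/353317) + (4*196*151)*(1/72267) = 200709/353317 + 118384*(1/72267) = 200709/353317 + 118384/72267 = 56331717031/25533159639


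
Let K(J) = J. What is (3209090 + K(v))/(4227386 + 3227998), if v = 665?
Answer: 3209755/7455384 ≈ 0.43053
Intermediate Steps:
(3209090 + K(v))/(4227386 + 3227998) = (3209090 + 665)/(4227386 + 3227998) = 3209755/7455384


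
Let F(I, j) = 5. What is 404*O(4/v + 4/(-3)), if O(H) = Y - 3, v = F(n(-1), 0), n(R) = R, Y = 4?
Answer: 404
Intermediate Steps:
v = 5
O(H) = 1 (O(H) = 4 - 3 = 1)
404*O(4/v + 4/(-3)) = 404*1 = 404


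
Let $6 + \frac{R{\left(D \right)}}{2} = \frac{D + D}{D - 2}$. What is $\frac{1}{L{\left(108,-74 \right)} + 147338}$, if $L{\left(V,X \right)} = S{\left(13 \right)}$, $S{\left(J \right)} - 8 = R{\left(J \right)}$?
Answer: $\frac{11}{1620726} \approx 6.7871 \cdot 10^{-6}$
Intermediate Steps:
$R{\left(D \right)} = -12 + \frac{4 D}{-2 + D}$ ($R{\left(D \right)} = -12 + 2 \frac{D + D}{D - 2} = -12 + 2 \frac{2 D}{-2 + D} = -12 + \frac{4 D}{-2 + D}$)
$S{\left(J \right)} = 8 + \frac{8 \left(3 - J\right)}{-2 + J}$
$L{\left(V,X \right)} = \frac{8}{11}$ ($L{\left(V,X \right)} = \frac{8}{-2 + 13} = \frac{8}{11}$)
$\frac{1}{L{\left(108,-74 \right)} + 147338} = \frac{1}{\frac{8}{11} + 147338} = \frac{1}{\frac{1620726}{11}} = \frac{11}{1620726}$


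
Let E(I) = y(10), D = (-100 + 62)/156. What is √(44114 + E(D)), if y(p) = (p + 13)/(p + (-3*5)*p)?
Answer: √216157795/70 ≈ 210.03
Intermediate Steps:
y(p) = -(13 + p)/(14*p) (y(p) = (13 + p)/(p - 15*p) = (13 + p)/((-14*p)) = (13 + p)*(-1/(14*p)) = -(13 + p)/(14*p))
D = -19/78 (D = -38*1/156 = -19/78 ≈ -0.24359)
E(I) = -23/140 (E(I) = (1/14)*(-13 - 1*10)/10 = (1/14)*(⅒)*(-13 - 10) = (1/14)*(⅒)*(-23) = -23/140)
√(44114 + E(D)) = √(44114 - 23/140) = √(6175937/140) = √216157795/70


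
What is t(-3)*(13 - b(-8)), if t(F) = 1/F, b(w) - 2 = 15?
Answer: 4/3 ≈ 1.3333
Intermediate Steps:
b(w) = 17 (b(w) = 2 + 15 = 17)
t(-3)*(13 - b(-8)) = (13 - 1*17)/(-3) = -(13 - 17)/3 = -⅓*(-4) = 4/3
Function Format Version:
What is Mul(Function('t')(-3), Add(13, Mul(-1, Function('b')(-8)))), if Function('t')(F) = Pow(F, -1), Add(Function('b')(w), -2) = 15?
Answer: Rational(4, 3) ≈ 1.3333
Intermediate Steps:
Function('b')(w) = 17 (Function('b')(w) = Add(2, 15) = 17)
Mul(Function('t')(-3), Add(13, Mul(-1, Function('b')(-8)))) = Mul(Pow(-3, -1), Add(13, Mul(-1, 17))) = Mul(Rational(-1, 3), Add(13, -17)) = Mul(Rational(-1, 3), -4) = Rational(4, 3)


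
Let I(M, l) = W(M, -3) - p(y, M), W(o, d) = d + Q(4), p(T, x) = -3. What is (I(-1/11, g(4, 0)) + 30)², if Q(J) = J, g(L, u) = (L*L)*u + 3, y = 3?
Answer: 1156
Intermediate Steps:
g(L, u) = 3 + u*L² (g(L, u) = L²*u + 3 = u*L² + 3 = 3 + u*L²)
W(o, d) = 4 + d (W(o, d) = d + 4 = 4 + d)
I(M, l) = 4 (I(M, l) = (4 - 3) - 1*(-3) = 1 + 3 = 4)
(I(-1/11, g(4, 0)) + 30)² = (4 + 30)² = 34² = 1156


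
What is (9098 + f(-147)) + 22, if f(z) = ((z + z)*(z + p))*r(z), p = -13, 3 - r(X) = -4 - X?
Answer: -6576480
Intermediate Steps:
r(X) = 7 + X (r(X) = 3 - (-4 - X) = 3 + (4 + X) = 7 + X)
f(z) = 2*z*(-13 + z)*(7 + z) (f(z) = ((z + z)*(z - 13))*(7 + z) = ((2*z)*(-13 + z))*(7 + z) = (2*z*(-13 + z))*(7 + z) = 2*z*(-13 + z)*(7 + z))
(9098 + f(-147)) + 22 = (9098 + 2*(-147)*(-13 - 147)*(7 - 147)) + 22 = (9098 + 2*(-147)*(-160)*(-140)) + 22 = (9098 - 6585600) + 22 = -6576502 + 22 = -6576480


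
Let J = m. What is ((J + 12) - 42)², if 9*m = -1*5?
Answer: 75625/81 ≈ 933.64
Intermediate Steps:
m = -5/9 (m = (-1*5)/9 = (⅑)*(-5) = -5/9 ≈ -0.55556)
J = -5/9 ≈ -0.55556
((J + 12) - 42)² = ((-5/9 + 12) - 42)² = (103/9 - 42)² = (-275/9)² = 75625/81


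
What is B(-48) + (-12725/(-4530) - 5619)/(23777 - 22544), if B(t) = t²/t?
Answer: -58708973/1117098 ≈ -52.555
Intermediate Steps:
B(t) = t
B(-48) + (-12725/(-4530) - 5619)/(23777 - 22544) = -48 + (-12725/(-4530) - 5619)/(23777 - 22544) = -48 + (-12725*(-1/4530) - 5619)/1233 = -48 + (2545/906 - 5619)*(1/1233) = -48 - 5088269/906*1/1233 = -48 - 5088269/1117098 = -58708973/1117098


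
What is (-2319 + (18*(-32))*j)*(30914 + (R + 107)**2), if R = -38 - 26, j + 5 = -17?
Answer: 339195339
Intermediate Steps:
j = -22 (j = -5 - 17 = -22)
R = -64
(-2319 + (18*(-32))*j)*(30914 + (R + 107)**2) = (-2319 + (18*(-32))*(-22))*(30914 + (-64 + 107)**2) = (-2319 - 576*(-22))*(30914 + 43**2) = (-2319 + 12672)*(30914 + 1849) = 10353*32763 = 339195339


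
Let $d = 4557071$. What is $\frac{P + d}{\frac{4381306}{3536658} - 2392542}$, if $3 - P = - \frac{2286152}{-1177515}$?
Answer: $- \frac{1054321114130852798}{553536614858190275} \approx -1.9047$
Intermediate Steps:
$P = \frac{1246393}{1177515}$ ($P = 3 - - \frac{2286152}{-1177515} = 3 - \left(-2286152\right) \left(- \frac{1}{1177515}\right) = 3 - \frac{2286152}{1177515} = \frac{1246393}{1177515} \approx 1.0585$)
$\frac{P + d}{\frac{4381306}{3536658} - 2392542} = \frac{\frac{1246393}{1177515} + 4557071}{\frac{4381306}{3536658} - 2392542} = \frac{5366020704958}{1177515 \left(4381306 \cdot \frac{1}{3536658} - 2392542\right)} = \frac{5366020704958}{1177515 \left(\frac{2190653}{1768329} - 2392542\right)} = \frac{5366020704958}{1177515 \left(- \frac{4230799211665}{1768329}\right)} = \frac{5366020704958}{1177515} \left(- \frac{1768329}{4230799211665}\right) = - \frac{1054321114130852798}{553536614858190275}$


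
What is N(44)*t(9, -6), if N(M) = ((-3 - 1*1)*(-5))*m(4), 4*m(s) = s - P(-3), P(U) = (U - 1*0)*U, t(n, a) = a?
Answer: 150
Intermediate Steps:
P(U) = U**2 (P(U) = (U + 0)*U = U*U = U**2)
m(s) = -9/4 + s/4 (m(s) = (s - 1*(-3)**2)/4 = (s - 1*9)/4 = (s - 9)/4 = (-9 + s)/4 = -9/4 + s/4)
N(M) = -25 (N(M) = ((-3 - 1*1)*(-5))*(-9/4 + (1/4)*4) = ((-3 - 1)*(-5))*(-9/4 + 1) = -4*(-5)*(-5/4) = 20*(-5/4) = -25)
N(44)*t(9, -6) = -25*(-6) = 150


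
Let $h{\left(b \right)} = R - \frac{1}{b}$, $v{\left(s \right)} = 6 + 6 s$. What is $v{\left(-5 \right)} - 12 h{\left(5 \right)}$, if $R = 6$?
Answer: $- \frac{468}{5} \approx -93.6$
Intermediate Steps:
$h{\left(b \right)} = 6 - \frac{1}{b}$
$v{\left(-5 \right)} - 12 h{\left(5 \right)} = \left(6 + 6 \left(-5\right)\right) - 12 \left(6 - \frac{1}{5}\right) = \left(6 - 30\right) - 12 \left(6 - \frac{1}{5}\right) = -24 - 12 \left(6 - \frac{1}{5}\right) = -24 - \frac{348}{5} = - \frac{468}{5}$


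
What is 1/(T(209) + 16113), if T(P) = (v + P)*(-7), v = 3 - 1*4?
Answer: 1/14657 ≈ 6.8227e-5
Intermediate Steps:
v = -1 (v = 3 - 4 = -1)
T(P) = 7 - 7*P (T(P) = (-1 + P)*(-7) = 7 - 7*P)
1/(T(209) + 16113) = 1/((7 - 7*209) + 16113) = 1/((7 - 1463) + 16113) = 1/(-1456 + 16113) = 1/14657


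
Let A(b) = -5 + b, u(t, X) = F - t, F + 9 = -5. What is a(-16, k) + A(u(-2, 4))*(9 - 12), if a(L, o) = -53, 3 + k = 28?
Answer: -2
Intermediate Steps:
F = -14 (F = -9 - 5 = -14)
u(t, X) = -14 - t
k = 25 (k = -3 + 28 = 25)
a(-16, k) + A(u(-2, 4))*(9 - 12) = -53 + (-5 + (-14 - 1*(-2)))*(9 - 12) = -53 + (-5 + (-14 + 2))*(-3) = -53 + (-5 - 12)*(-3) = -53 - 17*(-3) = -53 + 51 = -2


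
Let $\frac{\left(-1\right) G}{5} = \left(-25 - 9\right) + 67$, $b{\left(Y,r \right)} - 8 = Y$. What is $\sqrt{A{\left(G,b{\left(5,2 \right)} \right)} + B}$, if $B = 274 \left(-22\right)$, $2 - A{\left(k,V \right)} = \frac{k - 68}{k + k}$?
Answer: $\frac{i \sqrt{656308290}}{330} \approx 77.632 i$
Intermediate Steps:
$b{\left(Y,r \right)} = 8 + Y$
$G = -165$ ($G = - 5 \left(\left(-25 - 9\right) + 67\right) = - 5 \left(-34 + 67\right) = \left(-5\right) 33 = -165$)
$A{\left(k,V \right)} = 2 - \frac{-68 + k}{2 k}$ ($A{\left(k,V \right)} = 2 - \frac{k - 68}{k + k} = 2 - \frac{-68 + k}{2 k}$)
$B = -6028$
$\sqrt{A{\left(G,b{\left(5,2 \right)} \right)} + B} = \sqrt{\left(\frac{3}{2} + \frac{34}{-165}\right) - 6028} = \sqrt{\left(\frac{3}{2} + 34 \left(- \frac{1}{165}\right)\right) - 6028} = \sqrt{\left(\frac{3}{2} - \frac{34}{165}\right) - 6028} = \sqrt{\frac{427}{330} - 6028} = \sqrt{- \frac{1988813}{330}} = \frac{i \sqrt{656308290}}{330}$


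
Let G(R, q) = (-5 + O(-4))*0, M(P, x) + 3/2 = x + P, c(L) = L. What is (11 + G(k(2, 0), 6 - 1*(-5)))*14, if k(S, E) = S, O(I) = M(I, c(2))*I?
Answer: 154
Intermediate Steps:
M(P, x) = -3/2 + P + x (M(P, x) = -3/2 + (x + P) = -3/2 + (P + x) = -3/2 + P + x)
O(I) = I*(1/2 + I) (O(I) = (-3/2 + I + 2)*I = (1/2 + I)*I = I*(1/2 + I))
G(R, q) = 0 (G(R, q) = (-5 - 4*(1/2 - 4))*0 = (-5 - 4*(-7/2))*0 = (-5 + 14)*0 = 9*0 = 0)
(11 + G(k(2, 0), 6 - 1*(-5)))*14 = (11 + 0)*14 = 11*14 = 154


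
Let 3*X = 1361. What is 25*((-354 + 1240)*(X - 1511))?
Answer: -70259800/3 ≈ -2.3420e+7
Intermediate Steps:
X = 1361/3 (X = (⅓)*1361 = 1361/3 ≈ 453.67)
25*((-354 + 1240)*(X - 1511)) = 25*((-354 + 1240)*(1361/3 - 1511)) = 25*(886*(-3172/3)) = 25*(-2810392/3) = -70259800/3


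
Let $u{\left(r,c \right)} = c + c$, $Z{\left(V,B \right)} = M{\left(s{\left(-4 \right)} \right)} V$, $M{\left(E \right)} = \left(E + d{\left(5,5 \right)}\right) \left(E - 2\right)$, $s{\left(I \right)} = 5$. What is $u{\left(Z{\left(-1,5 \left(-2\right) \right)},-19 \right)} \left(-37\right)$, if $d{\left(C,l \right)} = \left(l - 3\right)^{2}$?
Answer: $1406$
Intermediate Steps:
$d{\left(C,l \right)} = \left(-3 + l\right)^{2}$
$M{\left(E \right)} = \left(-2 + E\right) \left(4 + E\right)$ ($M{\left(E \right)} = \left(E + \left(-3 + 5\right)^{2}\right) \left(E - 2\right) = \left(E + 2^{2}\right) \left(-2 + E\right) = \left(E + 4\right) \left(-2 + E\right) = \left(4 + E\right) \left(-2 + E\right) = \left(-2 + E\right) \left(4 + E\right)$)
$Z{\left(V,B \right)} = 27 V$ ($Z{\left(V,B \right)} = \left(-8 + 5^{2} + 2 \cdot 5\right) V = \left(-8 + 25 + 10\right) V = 27 V$)
$u{\left(r,c \right)} = 2 c$
$u{\left(Z{\left(-1,5 \left(-2\right) \right)},-19 \right)} \left(-37\right) = 2 \left(-19\right) \left(-37\right) = \left(-38\right) \left(-37\right) = 1406$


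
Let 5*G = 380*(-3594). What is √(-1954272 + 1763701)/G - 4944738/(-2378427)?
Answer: 1648246/792809 - I*√190571/273144 ≈ 2.079 - 0.0015982*I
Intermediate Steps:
G = -273144 (G = (380*(-3594))/5 = (⅕)*(-1365720) = -273144)
√(-1954272 + 1763701)/G - 4944738/(-2378427) = √(-1954272 + 1763701)/(-273144) - 4944738/(-2378427) = √(-190571)*(-1/273144) - 4944738*(-1/2378427) = (I*√190571)*(-1/273144) + 1648246/792809 = -I*√190571/273144 + 1648246/792809 = 1648246/792809 - I*√190571/273144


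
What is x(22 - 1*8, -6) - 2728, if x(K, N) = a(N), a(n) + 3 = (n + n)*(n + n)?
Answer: -2587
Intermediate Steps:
a(n) = -3 + 4*n**2 (a(n) = -3 + (n + n)*(n + n) = -3 + (2*n)*(2*n) = -3 + 4*n**2)
x(K, N) = -3 + 4*N**2
x(22 - 1*8, -6) - 2728 = (-3 + 4*(-6)**2) - 2728 = (-3 + 4*36) - 2728 = (-3 + 144) - 2728 = 141 - 2728 = -2587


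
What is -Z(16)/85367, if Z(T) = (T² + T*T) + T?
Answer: -528/85367 ≈ -0.0061851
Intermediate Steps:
Z(T) = T + 2*T² (Z(T) = (T² + T²) + T = 2*T² + T = T + 2*T²)
-Z(16)/85367 = -16*(1 + 2*16)/85367 = -16*(1 + 32)*(1/85367) = -16*33*(1/85367) = -1*528*(1/85367) = -528*1/85367 = -528/85367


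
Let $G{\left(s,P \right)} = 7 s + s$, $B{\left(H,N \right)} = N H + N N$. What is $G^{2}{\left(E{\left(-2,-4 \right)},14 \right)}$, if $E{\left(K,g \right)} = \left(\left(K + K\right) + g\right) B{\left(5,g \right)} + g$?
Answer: $50176$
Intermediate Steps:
$B{\left(H,N \right)} = N^{2} + H N$ ($B{\left(H,N \right)} = H N + N^{2} = N^{2} + H N$)
$E{\left(K,g \right)} = g + g \left(5 + g\right) \left(g + 2 K\right)$ ($E{\left(K,g \right)} = \left(\left(K + K\right) + g\right) g \left(5 + g\right) + g = \left(2 K + g\right) g \left(5 + g\right) + g = \left(g + 2 K\right) g \left(5 + g\right) + g = g \left(5 + g\right) \left(g + 2 K\right) + g = g + g \left(5 + g\right) \left(g + 2 K\right)$)
$G{\left(s,P \right)} = 8 s$
$G^{2}{\left(E{\left(-2,-4 \right)},14 \right)} = \left(8 \left(- 4 \left(1 - 4 \left(5 - 4\right) + 2 \left(-2\right) \left(5 - 4\right)\right)\right)\right)^{2} = \left(8 \left(- 4 \left(1 - 4 + 2 \left(-2\right) 1\right)\right)\right)^{2} = \left(8 \left(- 4 \left(1 - 4 - 4\right)\right)\right)^{2} = \left(8 \left(\left(-4\right) \left(-7\right)\right)\right)^{2} = \left(8 \cdot 28\right)^{2} = 224^{2} = 50176$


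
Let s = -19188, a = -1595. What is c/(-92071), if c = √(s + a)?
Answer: -I*√20783/92071 ≈ -0.0015658*I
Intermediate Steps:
c = I*√20783 (c = √(-19188 - 1595) = √(-20783) = I*√20783 ≈ 144.16*I)
c/(-92071) = (I*√20783)/(-92071) = (I*√20783)*(-1/92071) = -I*√20783/92071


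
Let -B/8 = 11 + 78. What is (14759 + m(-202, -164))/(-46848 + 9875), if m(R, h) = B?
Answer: -14047/36973 ≈ -0.37993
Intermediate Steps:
B = -712 (B = -8*(11 + 78) = -8*89 = -712)
m(R, h) = -712
(14759 + m(-202, -164))/(-46848 + 9875) = (14759 - 712)/(-46848 + 9875) = 14047/(-36973) = 14047*(-1/36973) = -14047/36973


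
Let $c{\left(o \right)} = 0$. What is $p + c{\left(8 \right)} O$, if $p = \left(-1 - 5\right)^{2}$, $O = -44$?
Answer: $36$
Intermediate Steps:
$p = 36$ ($p = \left(-6\right)^{2} = 36$)
$p + c{\left(8 \right)} O = 36 + 0 \left(-44\right) = 36 + 0 = 36$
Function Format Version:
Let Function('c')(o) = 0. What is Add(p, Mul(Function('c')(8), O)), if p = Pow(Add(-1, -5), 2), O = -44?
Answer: 36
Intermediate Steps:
p = 36 (p = Pow(-6, 2) = 36)
Add(p, Mul(Function('c')(8), O)) = Add(36, Mul(0, -44)) = Add(36, 0) = 36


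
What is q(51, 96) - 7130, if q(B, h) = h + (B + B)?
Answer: -6932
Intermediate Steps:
q(B, h) = h + 2*B
q(51, 96) - 7130 = (96 + 2*51) - 7130 = (96 + 102) - 7130 = 198 - 7130 = -6932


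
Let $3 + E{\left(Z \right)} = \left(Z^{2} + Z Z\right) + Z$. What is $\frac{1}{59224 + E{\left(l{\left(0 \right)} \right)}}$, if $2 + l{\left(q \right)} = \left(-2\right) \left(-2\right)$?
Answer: $\frac{1}{59231} \approx 1.6883 \cdot 10^{-5}$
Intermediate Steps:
$l{\left(q \right)} = 2$ ($l{\left(q \right)} = -2 - -4 = -2 + 4 = 2$)
$E{\left(Z \right)} = -3 + Z + 2 Z^{2}$ ($E{\left(Z \right)} = -3 + \left(\left(Z^{2} + Z Z\right) + Z\right) = -3 + \left(\left(Z^{2} + Z^{2}\right) + Z\right) = -3 + \left(2 Z^{2} + Z\right) = -3 + \left(Z + 2 Z^{2}\right) = -3 + Z + 2 Z^{2}$)
$\frac{1}{59224 + E{\left(l{\left(0 \right)} \right)}} = \frac{1}{59224 + \left(-3 + 2 + 2 \cdot 2^{2}\right)} = \frac{1}{59224 + \left(-3 + 2 + 2 \cdot 4\right)} = \frac{1}{59224 + \left(-3 + 2 + 8\right)} = \frac{1}{59224 + 7} = \frac{1}{59231}$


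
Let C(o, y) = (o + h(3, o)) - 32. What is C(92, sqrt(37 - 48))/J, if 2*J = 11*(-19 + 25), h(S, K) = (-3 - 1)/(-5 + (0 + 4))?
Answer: 64/33 ≈ 1.9394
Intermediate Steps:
h(S, K) = 4 (h(S, K) = -4/(-5 + 4) = -4/(-1) = -4*(-1) = 4)
J = 33 (J = (11*(-19 + 25))/2 = (11*6)/2 = (1/2)*66 = 33)
C(o, y) = -28 + o (C(o, y) = (o + 4) - 32 = (4 + o) - 32 = -28 + o)
C(92, sqrt(37 - 48))/J = (-28 + 92)/33 = 64*(1/33) = 64/33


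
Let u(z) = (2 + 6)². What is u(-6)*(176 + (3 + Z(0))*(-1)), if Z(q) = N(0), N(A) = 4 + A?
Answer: 10816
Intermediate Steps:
Z(q) = 4 (Z(q) = 4 + 0 = 4)
u(z) = 64 (u(z) = 8² = 64)
u(-6)*(176 + (3 + Z(0))*(-1)) = 64*(176 + (3 + 4)*(-1)) = 64*(176 + 7*(-1)) = 64*(176 - 7) = 64*169 = 10816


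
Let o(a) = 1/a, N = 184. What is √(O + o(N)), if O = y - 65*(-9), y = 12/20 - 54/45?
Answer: √123660190/460 ≈ 24.174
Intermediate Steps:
y = -⅗ (y = 12*(1/20) - 54*1/45 = ⅗ - 6/5 = -⅗ ≈ -0.60000)
O = 2922/5 (O = -⅗ - 65*(-9) = -⅗ + 585 = 2922/5 ≈ 584.40)
√(O + o(N)) = √(2922/5 + 1/184) = √(537653/920) = √123660190/460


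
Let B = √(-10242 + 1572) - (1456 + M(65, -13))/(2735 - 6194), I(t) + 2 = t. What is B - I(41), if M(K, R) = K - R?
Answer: -133367/3459 + 17*I*√30 ≈ -38.557 + 93.113*I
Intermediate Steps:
I(t) = -2 + t
B = 1534/3459 + 17*I*√30 (B = √(-10242 + 1572) - (1456 + (65 - 1*(-13)))/(2735 - 6194) = √(-8670) - (1456 + (65 + 13))/(-3459) = 17*I*√30 - (1456 + 78)*(-1)/3459 = 17*I*√30 - 1534*(-1)/3459 = 17*I*√30 - 1*(-1534/3459) = 17*I*√30 + 1534/3459 = 1534/3459 + 17*I*√30 ≈ 0.44348 + 93.113*I)
B - I(41) = (1534/3459 + 17*I*√30) - (-2 + 41) = (1534/3459 + 17*I*√30) - 1*39 = (1534/3459 + 17*I*√30) - 39 = -133367/3459 + 17*I*√30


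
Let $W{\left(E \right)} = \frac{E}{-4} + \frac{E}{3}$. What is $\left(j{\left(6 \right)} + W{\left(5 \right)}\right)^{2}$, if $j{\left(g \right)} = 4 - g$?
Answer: $\frac{361}{144} \approx 2.5069$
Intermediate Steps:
$W{\left(E \right)} = \frac{E}{12}$ ($W{\left(E \right)} = E \left(- \frac{1}{4}\right) + E \frac{1}{3} = - \frac{E}{4} + \frac{E}{3} = \frac{E}{12}$)
$\left(j{\left(6 \right)} + W{\left(5 \right)}\right)^{2} = \left(\left(4 - 6\right) + \frac{1}{12} \cdot 5\right)^{2} = \left(\left(4 - 6\right) + \frac{5}{12}\right)^{2} = \left(-2 + \frac{5}{12}\right)^{2} = \left(- \frac{19}{12}\right)^{2} = \frac{361}{144}$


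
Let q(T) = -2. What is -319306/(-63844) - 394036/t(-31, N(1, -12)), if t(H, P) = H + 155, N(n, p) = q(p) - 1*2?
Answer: -3139655055/989582 ≈ -3172.7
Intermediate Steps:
N(n, p) = -4 (N(n, p) = -2 - 1*2 = -2 - 2 = -4)
t(H, P) = 155 + H
-319306/(-63844) - 394036/t(-31, N(1, -12)) = -319306/(-63844) - 394036/(155 - 31) = -319306*(-1/63844) - 394036/124 = 159653/31922 - 394036*1/124 = 159653/31922 - 98509/31 = -3139655055/989582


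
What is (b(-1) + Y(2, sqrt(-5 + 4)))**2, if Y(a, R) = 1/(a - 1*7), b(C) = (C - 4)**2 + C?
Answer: 14161/25 ≈ 566.44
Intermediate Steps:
b(C) = C + (-4 + C)**2 (b(C) = (-4 + C)**2 + C = C + (-4 + C)**2)
Y(a, R) = 1/(-7 + a) (Y(a, R) = 1/(a - 7) = 1/(-7 + a))
(b(-1) + Y(2, sqrt(-5 + 4)))**2 = ((-1 + (-4 - 1)**2) + 1/(-7 + 2))**2 = ((-1 + (-5)**2) + 1/(-5))**2 = ((-1 + 25) - 1/5)**2 = (24 - 1/5)**2 = (119/5)**2 = 14161/25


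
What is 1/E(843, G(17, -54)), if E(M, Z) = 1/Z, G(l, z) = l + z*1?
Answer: -37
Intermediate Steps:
G(l, z) = l + z
1/E(843, G(17, -54)) = 1/(1/(17 - 54)) = 1/(1/(-37)) = 1/(-1/37) = -37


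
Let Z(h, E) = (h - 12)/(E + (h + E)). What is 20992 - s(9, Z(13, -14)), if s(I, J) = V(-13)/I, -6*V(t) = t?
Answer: 1133555/54 ≈ 20992.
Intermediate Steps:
V(t) = -t/6
Z(h, E) = (-12 + h)/(h + 2*E) (Z(h, E) = (-12 + h)/(E + (E + h)) = (-12 + h)/(h + 2*E))
s(I, J) = 13/(6*I) (s(I, J) = (-⅙*(-13))/I = 13/(6*I))
20992 - s(9, Z(13, -14)) = 20992 - 13/(6*9) = 20992 - 1*13/54 = 20992 - 13/54 = 1133555/54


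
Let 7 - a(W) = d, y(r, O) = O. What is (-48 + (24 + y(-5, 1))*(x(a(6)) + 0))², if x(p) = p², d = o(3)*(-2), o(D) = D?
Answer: 17447329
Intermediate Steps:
d = -6 (d = 3*(-2) = -6)
a(W) = 13 (a(W) = 7 - 1*(-6) = 7 + 6 = 13)
(-48 + (24 + y(-5, 1))*(x(a(6)) + 0))² = (-48 + (24 + 1)*(13² + 0))² = (-48 + 25*(169 + 0))² = (-48 + 25*169)² = (-48 + 4225)² = 4177² = 17447329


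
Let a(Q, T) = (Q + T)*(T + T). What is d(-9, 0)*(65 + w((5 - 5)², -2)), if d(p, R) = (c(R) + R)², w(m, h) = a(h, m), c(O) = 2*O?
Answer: 0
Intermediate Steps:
a(Q, T) = 2*T*(Q + T) (a(Q, T) = (Q + T)*(2*T) = 2*T*(Q + T))
w(m, h) = 2*m*(h + m)
d(p, R) = 9*R² (d(p, R) = (2*R + R)² = (3*R)² = 9*R²)
d(-9, 0)*(65 + w((5 - 5)², -2)) = (9*0²)*(65 + 2*(5 - 5)²*(-2 + (5 - 5)²)) = (9*0)*(65 + 2*0²*(-2 + 0²)) = 0*(65 + 2*0*(-2 + 0)) = 0*(65 + 2*0*(-2)) = 0*(65 + 0) = 0*65 = 0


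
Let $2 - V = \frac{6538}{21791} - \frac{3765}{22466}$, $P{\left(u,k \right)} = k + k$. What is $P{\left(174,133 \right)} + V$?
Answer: $\frac{18733761545}{69936658} \approx 267.87$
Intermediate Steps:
$P{\left(u,k \right)} = 2 k$
$V = \frac{130610517}{69936658}$ ($V = 2 - \left(\frac{6538}{21791} - \frac{3765}{22466}\right) = 2 - \left(6538 \cdot \frac{1}{21791} - \frac{3765}{22466}\right) = 2 - \left(\frac{934}{3113} - \frac{3765}{22466}\right) = 2 - \frac{9262799}{69936658} = \frac{130610517}{69936658} \approx 1.8676$)
$P{\left(174,133 \right)} + V = 2 \cdot 133 + \frac{130610517}{69936658} = 266 + \frac{130610517}{69936658} = \frac{18733761545}{69936658}$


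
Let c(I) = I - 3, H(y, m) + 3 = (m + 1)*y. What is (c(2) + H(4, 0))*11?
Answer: 0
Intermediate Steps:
H(y, m) = -3 + y*(1 + m) (H(y, m) = -3 + (m + 1)*y = -3 + (1 + m)*y = -3 + y*(1 + m))
c(I) = -3 + I
(c(2) + H(4, 0))*11 = ((-3 + 2) + (-3 + 4 + 0*4))*11 = (-1 + (-3 + 4 + 0))*11 = (-1 + 1)*11 = 0*11 = 0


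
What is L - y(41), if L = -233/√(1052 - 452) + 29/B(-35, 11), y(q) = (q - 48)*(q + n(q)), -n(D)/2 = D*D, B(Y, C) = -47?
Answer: -1092638/47 - 233*√6/60 ≈ -23257.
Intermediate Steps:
n(D) = -2*D² (n(D) = -2*D*D = -2*D²)
y(q) = (-48 + q)*(q - 2*q²) (y(q) = (q - 48)*(q - 2*q²) = (-48 + q)*(q - 2*q²))
L = -29/47 - 233*√6/60 (L = -233/√(1052 - 452) + 29/(-47) = -233*√6/60 + 29*(-1/47) = -233*√6/60 - 29/47 = -29/47 - 233*√6/60 ≈ -10.129)
L - y(41) = (-29/47 - 233*√6/60) - 41*(-48 - 2*41² + 97*41) = (-29/47 - 233*√6/60) - 41*(-48 - 2*1681 + 3977) = (-29/47 - 233*√6/60) - 41*(-48 - 3362 + 3977) = (-29/47 - 233*√6/60) - 41*567 = (-29/47 - 233*√6/60) - 1*23247 = (-29/47 - 233*√6/60) - 23247 = -1092638/47 - 233*√6/60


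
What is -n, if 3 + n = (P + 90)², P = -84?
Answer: -33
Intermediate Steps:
n = 33 (n = -3 + (-84 + 90)² = -3 + 6² = -3 + 36 = 33)
-n = -1*33 = -33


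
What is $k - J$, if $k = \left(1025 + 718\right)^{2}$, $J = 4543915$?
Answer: $-1505866$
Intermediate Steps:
$k = 3038049$ ($k = 1743^{2} = 3038049$)
$k - J = 3038049 - 4543915 = -1505866$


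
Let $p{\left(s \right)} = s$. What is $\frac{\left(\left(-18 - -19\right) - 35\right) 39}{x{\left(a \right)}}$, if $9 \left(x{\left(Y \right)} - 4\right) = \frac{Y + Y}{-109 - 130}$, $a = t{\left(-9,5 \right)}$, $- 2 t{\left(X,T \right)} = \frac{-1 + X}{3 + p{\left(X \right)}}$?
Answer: $- \frac{8556678}{25817} \approx -331.44$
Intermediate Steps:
$t{\left(X,T \right)} = - \frac{-1 + X}{2 \left(3 + X\right)}$ ($t{\left(X,T \right)} = - \frac{\left(-1 + X\right) \frac{1}{3 + X}}{2} = - \frac{\frac{1}{3 + X} \left(-1 + X\right)}{2} = - \frac{-1 + X}{2 \left(3 + X\right)}$)
$a = - \frac{5}{6}$ ($a = \frac{1 - -9}{2 \left(3 - 9\right)} = \frac{1 + 9}{2 \left(-6\right)} = \frac{1}{2} \left(- \frac{1}{6}\right) 10 = - \frac{5}{6} \approx -0.83333$)
$x{\left(Y \right)} = 4 - \frac{2 Y}{2151}$ ($x{\left(Y \right)} = 4 + \frac{\left(Y + Y\right) \frac{1}{-109 - 130}}{9} = 4 + \frac{2 Y \frac{1}{-239}}{9} = 4 + \frac{2 Y \left(- \frac{1}{239}\right)}{9} = 4 + \frac{\left(- \frac{2}{239}\right) Y}{9} = 4 - \frac{2 Y}{2151}$)
$\frac{\left(\left(-18 - -19\right) - 35\right) 39}{x{\left(a \right)}} = \frac{\left(\left(-18 - -19\right) - 35\right) 39}{4 - - \frac{5}{6453}} = \frac{\left(\left(-18 + 19\right) - 35\right) 39}{4 + \frac{5}{6453}} = \frac{\left(1 - 35\right) 39}{\frac{25817}{6453}} = \left(-34\right) 39 \cdot \frac{6453}{25817} = \left(-1326\right) \frac{6453}{25817} = - \frac{8556678}{25817}$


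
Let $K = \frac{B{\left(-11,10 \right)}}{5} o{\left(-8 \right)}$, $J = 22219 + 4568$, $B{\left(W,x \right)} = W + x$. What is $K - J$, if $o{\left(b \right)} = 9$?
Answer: $- \frac{133944}{5} \approx -26789.0$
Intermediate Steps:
$J = 26787$
$K = - \frac{9}{5}$ ($K = \frac{-11 + 10}{5} \cdot 9 = \left(-1\right) \frac{1}{5} \cdot 9 = \left(- \frac{1}{5}\right) 9 = - \frac{9}{5} \approx -1.8$)
$K - J = - \frac{9}{5} - 26787 = - \frac{133944}{5}$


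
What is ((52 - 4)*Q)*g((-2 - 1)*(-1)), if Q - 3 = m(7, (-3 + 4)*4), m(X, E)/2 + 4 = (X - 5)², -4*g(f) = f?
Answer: -108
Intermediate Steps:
g(f) = -f/4
m(X, E) = -8 + 2*(-5 + X)² (m(X, E) = -8 + 2*(X - 5)² = -8 + 2*(-5 + X)²)
Q = 3 (Q = 3 + (-8 + 2*(-5 + 7)²) = 3 + (-8 + 2*2²) = 3 + (-8 + 2*4) = 3 + (-8 + 8) = 3 + 0 = 3)
((52 - 4)*Q)*g((-2 - 1)*(-1)) = ((52 - 4)*3)*(-(-2 - 1)*(-1)/4) = (48*3)*(-(-3)*(-1)/4) = 144*(-¼*3) = 144*(-¾) = -108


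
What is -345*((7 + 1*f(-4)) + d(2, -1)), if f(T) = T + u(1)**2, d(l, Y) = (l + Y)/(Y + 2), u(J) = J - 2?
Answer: -1725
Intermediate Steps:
u(J) = -2 + J
d(l, Y) = (Y + l)/(2 + Y)
f(T) = 1 + T (f(T) = T + (-2 + 1)**2 = T + (-1)**2 = T + 1 = 1 + T)
-345*((7 + 1*f(-4)) + d(2, -1)) = -345*((7 + 1*(1 - 4)) + (-1 + 2)/(2 - 1)) = -345*((7 + 1*(-3)) + 1/1) = -345*((7 - 3) + 1*1) = -345*(4 + 1) = -345*5 = -1725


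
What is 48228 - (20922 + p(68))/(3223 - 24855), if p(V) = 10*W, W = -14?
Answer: 521644439/10816 ≈ 48229.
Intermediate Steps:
p(V) = -140 (p(V) = 10*(-14) = -140)
48228 - (20922 + p(68))/(3223 - 24855) = 48228 - (20922 - 140)/(3223 - 24855) = 48228 - 20782/(-21632) = 48228 - 20782*(-1)/21632 = 48228 - 1*(-10391/10816) = 48228 + 10391/10816 = 521644439/10816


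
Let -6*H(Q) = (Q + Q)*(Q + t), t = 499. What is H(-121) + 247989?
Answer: 263235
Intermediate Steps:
H(Q) = -Q*(499 + Q)/3 (H(Q) = -(Q + Q)*(Q + 499)/6 = -2*Q*(499 + Q)/6 = -Q*(499 + Q)/3)
H(-121) + 247989 = -⅓*(-121)*(499 - 121) + 247989 = -⅓*(-121)*378 + 247989 = 15246 + 247989 = 263235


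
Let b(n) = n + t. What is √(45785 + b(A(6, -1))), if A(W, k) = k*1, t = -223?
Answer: √45561 ≈ 213.45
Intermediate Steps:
A(W, k) = k
b(n) = -223 + n (b(n) = n - 223 = -223 + n)
√(45785 + b(A(6, -1))) = √(45785 + (-223 - 1)) = √(45785 - 224) = √45561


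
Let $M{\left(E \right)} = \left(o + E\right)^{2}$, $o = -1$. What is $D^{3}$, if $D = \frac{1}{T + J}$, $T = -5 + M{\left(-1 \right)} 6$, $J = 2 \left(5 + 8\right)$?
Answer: $\frac{1}{91125} \approx 1.0974 \cdot 10^{-5}$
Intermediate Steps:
$J = 26$ ($J = 2 \cdot 13 = 26$)
$M{\left(E \right)} = \left(-1 + E\right)^{2}$
$T = 19$ ($T = -5 + \left(-1 - 1\right)^{2} \cdot 6 = -5 + \left(-2\right)^{2} \cdot 6 = -5 + 4 \cdot 6 = -5 + 24 = 19$)
$D = \frac{1}{45}$ ($D = \frac{1}{19 + 26} = \frac{1}{45} \approx 0.022222$)
$D^{3} = \left(\frac{1}{45}\right)^{3} = \frac{1}{91125}$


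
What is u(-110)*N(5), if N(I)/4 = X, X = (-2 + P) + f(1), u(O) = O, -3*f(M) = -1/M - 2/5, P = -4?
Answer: 7304/3 ≈ 2434.7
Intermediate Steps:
f(M) = 2/15 + 1/(3*M) (f(M) = -(-1/M - 2/5)/3 = -(-1/M - 2*⅕)/3 = -(-1/M - ⅖)/3 = -(-⅖ - 1/M)/3 = 2/15 + 1/(3*M))
X = -83/15 (X = (-2 - 4) + (1/15)*(5 + 2*1)/1 = -6 + (1/15)*1*(5 + 2) = -6 + (1/15)*1*7 = -6 + 7/15 = -83/15 ≈ -5.5333)
N(I) = -332/15 (N(I) = 4*(-83/15) = -332/15)
u(-110)*N(5) = -110*(-332/15) = 7304/3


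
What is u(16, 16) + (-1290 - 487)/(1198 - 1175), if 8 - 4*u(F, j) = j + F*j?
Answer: -3295/23 ≈ -143.26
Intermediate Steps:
u(F, j) = 2 - j/4 - F*j/4 (u(F, j) = 2 - (j + F*j)/4 = 2 + (-j/4 - F*j/4) = 2 - j/4 - F*j/4)
u(16, 16) + (-1290 - 487)/(1198 - 1175) = (2 - 1/4*16 - 1/4*16*16) + (-1290 - 487)/(1198 - 1175) = (2 - 4 - 64) - 1777/23 = -66 - 1777*1/23 = -66 - 1777/23 = -3295/23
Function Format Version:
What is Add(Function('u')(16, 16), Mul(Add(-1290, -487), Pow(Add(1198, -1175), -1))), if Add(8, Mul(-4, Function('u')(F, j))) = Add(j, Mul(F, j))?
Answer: Rational(-3295, 23) ≈ -143.26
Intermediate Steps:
Function('u')(F, j) = Add(2, Mul(Rational(-1, 4), j), Mul(Rational(-1, 4), F, j)) (Function('u')(F, j) = Add(2, Mul(Rational(-1, 4), Add(j, Mul(F, j)))) = Add(2, Add(Mul(Rational(-1, 4), j), Mul(Rational(-1, 4), F, j))) = Add(2, Mul(Rational(-1, 4), j), Mul(Rational(-1, 4), F, j)))
Add(Function('u')(16, 16), Mul(Add(-1290, -487), Pow(Add(1198, -1175), -1))) = Add(Add(2, Mul(Rational(-1, 4), 16), Mul(Rational(-1, 4), 16, 16)), Mul(Add(-1290, -487), Pow(Add(1198, -1175), -1))) = Add(Add(2, -4, -64), Mul(-1777, Pow(23, -1))) = Add(-66, Mul(-1777, Rational(1, 23))) = Add(-66, Rational(-1777, 23)) = Rational(-3295, 23)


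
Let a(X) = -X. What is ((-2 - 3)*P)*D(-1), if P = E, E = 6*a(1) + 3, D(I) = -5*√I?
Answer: -75*I ≈ -75.0*I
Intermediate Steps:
E = -3 (E = 6*(-1*1) + 3 = 6*(-1) + 3 = -6 + 3 = -3)
P = -3
((-2 - 3)*P)*D(-1) = ((-2 - 3)*(-3))*(-5*I) = (-5*(-3))*(-5*I) = 15*(-5*I) = -75*I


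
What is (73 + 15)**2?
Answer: 7744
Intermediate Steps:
(73 + 15)**2 = 88**2 = 7744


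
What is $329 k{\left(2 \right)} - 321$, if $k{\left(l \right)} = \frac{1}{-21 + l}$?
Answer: $- \frac{6428}{19} \approx -338.32$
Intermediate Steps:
$329 k{\left(2 \right)} - 321 = \frac{329}{-21 + 2} - 321 = \frac{329}{-19} - 321 = 329 \left(- \frac{1}{19}\right) - 321 = - \frac{329}{19} - 321 = - \frac{6428}{19}$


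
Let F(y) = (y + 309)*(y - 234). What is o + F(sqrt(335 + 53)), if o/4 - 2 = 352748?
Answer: 1339082 + 150*sqrt(97) ≈ 1.3406e+6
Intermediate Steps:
F(y) = (-234 + y)*(309 + y) (F(y) = (309 + y)*(-234 + y) = (-234 + y)*(309 + y))
o = 1411000 (o = 8 + 4*352748 = 8 + 1410992 = 1411000)
o + F(sqrt(335 + 53)) = 1411000 + (-72306 + (sqrt(335 + 53))**2 + 75*sqrt(335 + 53)) = 1411000 + (-72306 + (sqrt(388))**2 + 75*sqrt(388)) = 1411000 + (-72306 + (2*sqrt(97))**2 + 75*(2*sqrt(97))) = 1411000 + (-72306 + 388 + 150*sqrt(97)) = 1411000 + (-71918 + 150*sqrt(97)) = 1339082 + 150*sqrt(97)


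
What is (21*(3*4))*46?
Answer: 11592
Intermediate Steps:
(21*(3*4))*46 = (21*12)*46 = 252*46 = 11592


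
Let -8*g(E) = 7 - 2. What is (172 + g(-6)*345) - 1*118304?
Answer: -946781/8 ≈ -1.1835e+5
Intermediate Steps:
g(E) = -5/8 (g(E) = -(7 - 2)/8 = -⅛*5 = -5/8)
(172 + g(-6)*345) - 1*118304 = (172 - 5/8*345) - 1*118304 = (172 - 1725/8) - 118304 = -349/8 - 118304 = -946781/8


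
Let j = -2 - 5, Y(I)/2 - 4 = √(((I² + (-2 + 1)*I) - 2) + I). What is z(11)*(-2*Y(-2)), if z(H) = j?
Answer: 112 + 28*√2 ≈ 151.60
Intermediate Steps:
Y(I) = 8 + 2*√(-2 + I²) (Y(I) = 8 + 2*√(((I² + (-2 + 1)*I) - 2) + I) = 8 + 2*√(((I² - I) - 2) + I) = 8 + 2*√((-2 + I² - I) + I) = 8 + 2*√(-2 + I²))
j = -7
z(H) = -7
z(11)*(-2*Y(-2)) = -(-14)*(8 + 2*√(-2 + (-2)²)) = -(-14)*(8 + 2*√(-2 + 4)) = -(-14)*(8 + 2*√2) = -7*(-16 - 4*√2) = 112 + 28*√2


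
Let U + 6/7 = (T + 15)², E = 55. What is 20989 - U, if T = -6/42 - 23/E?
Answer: 3080319094/148225 ≈ 20781.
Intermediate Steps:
T = -216/385 (T = -6/42 - 23/55 = -6*1/42 - 23*1/55 = -⅐ - 23/55 = -216/385 ≈ -0.56104)
U = 30775431/148225 (U = -6/7 + (-216/385 + 15)² = -6/7 + (5559/385)² = -6/7 + 30902481/148225 = 30775431/148225 ≈ 207.63)
20989 - U = 20989 - 1*30775431/148225 = 20989 - 30775431/148225 = 3080319094/148225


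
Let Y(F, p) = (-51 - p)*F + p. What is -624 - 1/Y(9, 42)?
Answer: -496079/795 ≈ -624.00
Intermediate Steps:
Y(F, p) = p + F*(-51 - p) (Y(F, p) = F*(-51 - p) + p = p + F*(-51 - p))
-624 - 1/Y(9, 42) = -624 - 1/(42 - 51*9 - 1*9*42) = -624 - 1/(42 - 459 - 378) = -624 - 1/(-795) = -624 - 1*(-1/795) = -624 + 1/795 = -496079/795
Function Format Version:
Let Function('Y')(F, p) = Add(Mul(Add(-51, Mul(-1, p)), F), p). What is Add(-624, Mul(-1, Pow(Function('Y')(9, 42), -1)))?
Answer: Rational(-496079, 795) ≈ -624.00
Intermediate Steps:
Function('Y')(F, p) = Add(p, Mul(F, Add(-51, Mul(-1, p)))) (Function('Y')(F, p) = Add(Mul(F, Add(-51, Mul(-1, p))), p) = Add(p, Mul(F, Add(-51, Mul(-1, p)))))
Add(-624, Mul(-1, Pow(Function('Y')(9, 42), -1))) = Add(-624, Mul(-1, Pow(Add(42, Mul(-51, 9), Mul(-1, 9, 42)), -1))) = Add(-624, Mul(-1, Pow(Add(42, -459, -378), -1))) = Add(-624, Mul(-1, Pow(-795, -1))) = Add(-624, Mul(-1, Rational(-1, 795))) = Add(-624, Rational(1, 795)) = Rational(-496079, 795)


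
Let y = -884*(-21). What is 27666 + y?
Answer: 46230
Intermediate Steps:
y = 18564
27666 + y = 27666 + 18564 = 46230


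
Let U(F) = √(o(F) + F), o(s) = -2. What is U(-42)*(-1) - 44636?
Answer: -44636 - 2*I*√11 ≈ -44636.0 - 6.6332*I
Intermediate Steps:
U(F) = √(-2 + F)
U(-42)*(-1) - 44636 = √(-2 - 42)*(-1) - 44636 = √(-44)*(-1) - 44636 = (2*I*√11)*(-1) - 44636 = -2*I*√11 - 44636 = -44636 - 2*I*√11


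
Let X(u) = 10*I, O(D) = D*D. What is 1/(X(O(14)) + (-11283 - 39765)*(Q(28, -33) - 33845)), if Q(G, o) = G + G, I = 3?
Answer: 1/1724860902 ≈ 5.7976e-10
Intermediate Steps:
O(D) = D²
Q(G, o) = 2*G
X(u) = 30 (X(u) = 10*3 = 30)
1/(X(O(14)) + (-11283 - 39765)*(Q(28, -33) - 33845)) = 1/(30 + (-11283 - 39765)*(2*28 - 33845)) = 1/(30 - 51048*(56 - 33845)) = 1/(30 - 51048*(-33789)) = 1/(30 + 1724860872) = 1/1724860902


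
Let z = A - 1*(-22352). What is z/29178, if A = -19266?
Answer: 1543/14589 ≈ 0.10576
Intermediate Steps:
z = 3086 (z = -19266 - 1*(-22352) = -19266 + 22352 = 3086)
z/29178 = 3086/29178 = 3086*(1/29178) = 1543/14589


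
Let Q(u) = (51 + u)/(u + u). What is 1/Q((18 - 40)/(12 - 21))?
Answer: 44/481 ≈ 0.091476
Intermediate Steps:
Q(u) = (51 + u)/(2*u) (Q(u) = (51 + u)/((2*u)) = (51 + u)*(1/(2*u)) = (51 + u)/(2*u))
1/Q((18 - 40)/(12 - 21)) = 1/((51 + (18 - 40)/(12 - 21))/(2*(((18 - 40)/(12 - 21))))) = 1/((51 - 22/(-9))/(2*((-22/(-9))))) = 1/((51 - 22*(-⅑))/(2*((-22*(-⅑))))) = 1/((51 + 22/9)/(2*(22/9))) = 1/((½)*(9/22)*(481/9)) = 1/(481/44) = 44/481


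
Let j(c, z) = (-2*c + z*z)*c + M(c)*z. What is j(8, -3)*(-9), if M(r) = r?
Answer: 720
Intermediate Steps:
j(c, z) = c*z + c*(z**2 - 2*c) (j(c, z) = (-2*c + z*z)*c + c*z = (-2*c + z**2)*c + c*z = (z**2 - 2*c)*c + c*z = c*(z**2 - 2*c) + c*z = c*z + c*(z**2 - 2*c))
j(8, -3)*(-9) = (8*(-3 + (-3)**2 - 2*8))*(-9) = (8*(-3 + 9 - 16))*(-9) = (8*(-10))*(-9) = -80*(-9) = 720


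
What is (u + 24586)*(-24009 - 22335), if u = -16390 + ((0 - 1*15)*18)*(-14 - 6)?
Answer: -630093024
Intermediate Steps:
u = -10990 (u = -16390 + ((0 - 15)*18)*(-20) = -16390 - 15*18*(-20) = -16390 - 270*(-20) = -16390 + 5400 = -10990)
(u + 24586)*(-24009 - 22335) = (-10990 + 24586)*(-24009 - 22335) = 13596*(-46344) = -630093024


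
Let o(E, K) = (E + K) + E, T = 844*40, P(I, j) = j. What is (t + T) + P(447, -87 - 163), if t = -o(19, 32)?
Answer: 33440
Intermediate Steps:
T = 33760
o(E, K) = K + 2*E
t = -70 (t = -(32 + 2*19) = -(32 + 38) = -1*70 = -70)
(t + T) + P(447, -87 - 163) = (-70 + 33760) + (-87 - 163) = 33690 - 250 = 33440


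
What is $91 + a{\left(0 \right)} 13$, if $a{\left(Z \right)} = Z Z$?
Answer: $91$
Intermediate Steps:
$a{\left(Z \right)} = Z^{2}$
$91 + a{\left(0 \right)} 13 = 91 + 0^{2} \cdot 13 = 91 + 0 \cdot 13 = 91 + 0 = 91$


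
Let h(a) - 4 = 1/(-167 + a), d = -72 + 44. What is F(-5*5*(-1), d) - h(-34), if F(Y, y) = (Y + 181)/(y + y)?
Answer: -43187/5628 ≈ -7.6736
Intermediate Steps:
d = -28
F(Y, y) = (181 + Y)/(2*y) (F(Y, y) = (181 + Y)/((2*y)) = (181 + Y)*(1/(2*y)) = (181 + Y)/(2*y))
h(a) = 4 + 1/(-167 + a)
F(-5*5*(-1), d) - h(-34) = (½)*(181 - 5*5*(-1))/(-28) - (-667 + 4*(-34))/(-167 - 34) = (½)*(-1/28)*(181 - 25*(-1)) - (-667 - 136)/(-201) = (½)*(-1/28)*(181 + 25) - (-1)*(-803)/201 = (½)*(-1/28)*206 - 1*803/201 = -103/28 - 803/201 = -43187/5628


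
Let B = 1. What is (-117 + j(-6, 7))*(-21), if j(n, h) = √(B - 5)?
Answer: 2457 - 42*I ≈ 2457.0 - 42.0*I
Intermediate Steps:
j(n, h) = 2*I (j(n, h) = √(1 - 5) = √(-4) = 2*I)
(-117 + j(-6, 7))*(-21) = (-117 + 2*I)*(-21) = 2457 - 42*I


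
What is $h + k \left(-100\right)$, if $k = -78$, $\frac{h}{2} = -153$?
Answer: $7494$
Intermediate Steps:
$h = -306$ ($h = 2 \left(-153\right) = -306$)
$h + k \left(-100\right) = -306 - -7800 = -306 + 7800 = 7494$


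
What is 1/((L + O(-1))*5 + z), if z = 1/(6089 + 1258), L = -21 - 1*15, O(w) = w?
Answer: -7347/1359194 ≈ -0.0054054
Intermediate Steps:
L = -36 (L = -21 - 15 = -36)
z = 1/7347 ≈ 0.00013611
1/((L + O(-1))*5 + z) = 1/((-36 - 1)*5 + 1/7347) = 1/(-37*5 + 1/7347) = 1/(-185 + 1/7347) = 1/(-1359194/7347) = -7347/1359194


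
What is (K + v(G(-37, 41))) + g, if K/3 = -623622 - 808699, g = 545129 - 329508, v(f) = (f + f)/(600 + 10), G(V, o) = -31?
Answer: -1244809341/305 ≈ -4.0813e+6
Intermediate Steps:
v(f) = f/305 (v(f) = (2*f)/610 = (2*f)*(1/610) = f/305)
g = 215621
K = -4296963 (K = 3*(-623622 - 808699) = 3*(-1432321) = -4296963)
(K + v(G(-37, 41))) + g = (-4296963 + (1/305)*(-31)) + 215621 = (-4296963 - 31/305) + 215621 = -1310573746/305 + 215621 = -1244809341/305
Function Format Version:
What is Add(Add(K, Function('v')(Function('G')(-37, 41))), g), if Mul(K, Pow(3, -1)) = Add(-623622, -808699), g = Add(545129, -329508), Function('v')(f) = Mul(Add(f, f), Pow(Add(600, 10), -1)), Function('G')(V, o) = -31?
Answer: Rational(-1244809341, 305) ≈ -4.0813e+6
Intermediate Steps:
Function('v')(f) = Mul(Rational(1, 305), f) (Function('v')(f) = Mul(Mul(2, f), Pow(610, -1)) = Mul(Mul(2, f), Rational(1, 610)) = Mul(Rational(1, 305), f))
g = 215621
K = -4296963 (K = Mul(3, Add(-623622, -808699)) = Mul(3, -1432321) = -4296963)
Add(Add(K, Function('v')(Function('G')(-37, 41))), g) = Add(Add(-4296963, Mul(Rational(1, 305), -31)), 215621) = Add(Add(-4296963, Rational(-31, 305)), 215621) = Add(Rational(-1310573746, 305), 215621) = Rational(-1244809341, 305)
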